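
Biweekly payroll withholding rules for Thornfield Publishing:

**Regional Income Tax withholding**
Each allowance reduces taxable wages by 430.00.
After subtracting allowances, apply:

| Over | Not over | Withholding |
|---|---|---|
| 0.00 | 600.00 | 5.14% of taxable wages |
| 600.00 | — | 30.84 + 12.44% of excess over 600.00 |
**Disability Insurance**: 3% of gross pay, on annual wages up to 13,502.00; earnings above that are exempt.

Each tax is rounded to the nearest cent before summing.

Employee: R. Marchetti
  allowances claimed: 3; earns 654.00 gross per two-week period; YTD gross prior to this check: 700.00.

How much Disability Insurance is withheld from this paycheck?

19.62

Disability Insurance: 3% × 654.00 = 19.62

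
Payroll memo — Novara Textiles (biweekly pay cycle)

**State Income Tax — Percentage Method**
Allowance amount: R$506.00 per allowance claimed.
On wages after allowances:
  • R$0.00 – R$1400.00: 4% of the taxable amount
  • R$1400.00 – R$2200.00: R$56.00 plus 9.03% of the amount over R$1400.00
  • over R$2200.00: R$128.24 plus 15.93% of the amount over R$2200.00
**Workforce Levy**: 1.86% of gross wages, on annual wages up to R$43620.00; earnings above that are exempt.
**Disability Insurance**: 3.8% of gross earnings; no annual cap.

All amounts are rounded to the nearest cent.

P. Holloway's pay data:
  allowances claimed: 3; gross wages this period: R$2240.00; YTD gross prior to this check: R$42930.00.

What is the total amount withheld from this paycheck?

R$126.83

State Income Tax: taxable = R$2240.00 − 3×R$506.00 = R$722.00
  4% × R$722.00 = R$28.88
Workforce Levy: cap R$43620.00 − YTD R$42930.00 = R$690.00 subject; 1.86% × R$690.00 = R$12.83
Disability Insurance: 3.8% × R$2240.00 = R$85.12
Total: R$28.88 + R$12.83 + R$85.12 = R$126.83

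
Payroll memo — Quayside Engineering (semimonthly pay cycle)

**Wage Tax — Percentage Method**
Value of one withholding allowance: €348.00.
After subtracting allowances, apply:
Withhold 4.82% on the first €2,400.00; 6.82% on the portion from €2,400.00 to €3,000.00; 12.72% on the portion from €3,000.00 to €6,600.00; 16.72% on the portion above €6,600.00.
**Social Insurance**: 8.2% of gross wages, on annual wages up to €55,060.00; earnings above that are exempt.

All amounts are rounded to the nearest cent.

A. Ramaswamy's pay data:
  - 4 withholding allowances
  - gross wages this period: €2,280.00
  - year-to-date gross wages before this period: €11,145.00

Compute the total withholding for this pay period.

€229.76

Wage Tax: taxable = €2,280.00 − 4×€348.00 = €888.00
  4.82% × €888.00 = €42.80
Social Insurance: 8.2% × €2,280.00 = €186.96
Total: €42.80 + €186.96 = €229.76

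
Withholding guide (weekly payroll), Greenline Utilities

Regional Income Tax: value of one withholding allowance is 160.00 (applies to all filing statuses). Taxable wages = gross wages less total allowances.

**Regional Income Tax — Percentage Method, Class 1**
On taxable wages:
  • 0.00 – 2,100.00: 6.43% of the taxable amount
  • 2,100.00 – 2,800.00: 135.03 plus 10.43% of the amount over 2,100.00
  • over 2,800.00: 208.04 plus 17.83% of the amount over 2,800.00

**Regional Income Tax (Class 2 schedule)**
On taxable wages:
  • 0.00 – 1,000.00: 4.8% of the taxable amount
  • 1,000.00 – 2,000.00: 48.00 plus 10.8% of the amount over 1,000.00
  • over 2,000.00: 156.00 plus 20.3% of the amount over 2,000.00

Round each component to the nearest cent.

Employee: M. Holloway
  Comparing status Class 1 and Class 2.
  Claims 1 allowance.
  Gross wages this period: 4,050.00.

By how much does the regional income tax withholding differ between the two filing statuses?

Regional Income Tax (Class 1): taxable = 4,050.00 − 1×160.00 = 3,890.00
  208.04 + 17.83% × (3,890.00 − 2,800.00) = 208.04 + 17.83% × 1,090.00 = 402.39
Regional Income Tax (Class 2): taxable = 4,050.00 − 1×160.00 = 3,890.00
  156.00 + 20.3% × (3,890.00 − 2,000.00) = 156.00 + 20.3% × 1,890.00 = 539.67
Difference: |402.39 − 539.67| = 137.28 (higher under Class 2)

137.28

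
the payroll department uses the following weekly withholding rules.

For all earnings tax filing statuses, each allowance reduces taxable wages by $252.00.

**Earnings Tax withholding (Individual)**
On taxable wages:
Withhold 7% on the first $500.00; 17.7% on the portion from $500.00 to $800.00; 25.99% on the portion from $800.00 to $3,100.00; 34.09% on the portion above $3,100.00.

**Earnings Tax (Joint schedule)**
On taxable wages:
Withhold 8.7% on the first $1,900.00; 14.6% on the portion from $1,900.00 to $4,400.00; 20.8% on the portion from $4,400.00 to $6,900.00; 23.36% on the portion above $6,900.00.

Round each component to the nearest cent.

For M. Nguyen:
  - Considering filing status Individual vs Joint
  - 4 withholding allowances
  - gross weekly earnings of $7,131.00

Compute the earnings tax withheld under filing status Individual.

$1,716.41

Earnings Tax (Individual): taxable = $7,131.00 − 4×$252.00 = $6,123.00
  $685.87 + 34.09% × ($6,123.00 − $3,100.00) = $685.87 + 34.09% × $3,023.00 = $1,716.41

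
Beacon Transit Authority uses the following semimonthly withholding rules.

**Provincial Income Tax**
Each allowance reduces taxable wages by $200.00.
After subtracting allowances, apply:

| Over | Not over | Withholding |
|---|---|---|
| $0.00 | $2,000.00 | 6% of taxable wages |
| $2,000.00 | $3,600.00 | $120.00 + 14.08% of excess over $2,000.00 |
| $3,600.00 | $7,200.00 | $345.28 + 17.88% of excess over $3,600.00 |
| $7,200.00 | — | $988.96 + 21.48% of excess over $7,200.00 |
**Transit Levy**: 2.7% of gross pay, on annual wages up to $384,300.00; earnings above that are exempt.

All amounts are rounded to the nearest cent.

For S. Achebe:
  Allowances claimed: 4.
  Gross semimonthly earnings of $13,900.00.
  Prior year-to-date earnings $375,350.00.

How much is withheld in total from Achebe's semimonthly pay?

$2,497.93

Provincial Income Tax: taxable = $13,900.00 − 4×$200.00 = $13,100.00
  $988.96 + 21.48% × ($13,100.00 − $7,200.00) = $988.96 + 21.48% × $5,900.00 = $2,256.28
Transit Levy: cap $384,300.00 − YTD $375,350.00 = $8,950.00 subject; 2.7% × $8,950.00 = $241.65
Total: $2,256.28 + $241.65 = $2,497.93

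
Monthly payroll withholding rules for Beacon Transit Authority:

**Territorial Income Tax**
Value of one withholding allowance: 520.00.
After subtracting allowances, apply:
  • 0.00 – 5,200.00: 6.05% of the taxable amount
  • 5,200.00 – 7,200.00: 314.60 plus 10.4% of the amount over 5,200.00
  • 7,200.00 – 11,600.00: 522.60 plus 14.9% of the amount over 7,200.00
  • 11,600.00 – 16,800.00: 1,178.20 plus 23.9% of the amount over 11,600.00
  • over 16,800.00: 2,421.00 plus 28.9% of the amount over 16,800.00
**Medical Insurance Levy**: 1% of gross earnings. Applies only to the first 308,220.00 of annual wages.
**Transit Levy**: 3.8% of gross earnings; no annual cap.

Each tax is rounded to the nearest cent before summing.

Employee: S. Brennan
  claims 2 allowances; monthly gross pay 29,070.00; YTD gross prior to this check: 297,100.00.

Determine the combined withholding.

Territorial Income Tax: taxable = 29,070.00 − 2×520.00 = 28,030.00
  2,421.00 + 28.9% × (28,030.00 − 16,800.00) = 2,421.00 + 28.9% × 11,230.00 = 5,666.47
Medical Insurance Levy: cap 308,220.00 − YTD 297,100.00 = 11,120.00 subject; 1% × 11,120.00 = 111.20
Transit Levy: 3.8% × 29,070.00 = 1,104.66
Total: 5,666.47 + 111.20 + 1,104.66 = 6,882.33

6,882.33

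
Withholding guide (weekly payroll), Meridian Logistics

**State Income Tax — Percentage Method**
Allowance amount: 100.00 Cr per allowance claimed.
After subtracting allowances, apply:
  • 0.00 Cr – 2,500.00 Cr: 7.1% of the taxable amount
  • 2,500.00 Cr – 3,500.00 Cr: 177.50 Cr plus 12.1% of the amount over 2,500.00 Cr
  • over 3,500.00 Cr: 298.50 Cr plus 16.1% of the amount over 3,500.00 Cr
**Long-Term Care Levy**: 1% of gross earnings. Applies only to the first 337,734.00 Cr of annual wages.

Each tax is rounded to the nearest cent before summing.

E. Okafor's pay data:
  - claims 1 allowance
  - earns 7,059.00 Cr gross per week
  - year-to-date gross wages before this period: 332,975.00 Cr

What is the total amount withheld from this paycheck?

902.99 Cr

State Income Tax: taxable = 7,059.00 Cr − 1×100.00 Cr = 6,959.00 Cr
  298.50 Cr + 16.1% × (6,959.00 Cr − 3,500.00 Cr) = 298.50 Cr + 16.1% × 3,459.00 Cr = 855.40 Cr
Long-Term Care Levy: cap 337,734.00 Cr − YTD 332,975.00 Cr = 4,759.00 Cr subject; 1% × 4,759.00 Cr = 47.59 Cr
Total: 855.40 Cr + 47.59 Cr = 902.99 Cr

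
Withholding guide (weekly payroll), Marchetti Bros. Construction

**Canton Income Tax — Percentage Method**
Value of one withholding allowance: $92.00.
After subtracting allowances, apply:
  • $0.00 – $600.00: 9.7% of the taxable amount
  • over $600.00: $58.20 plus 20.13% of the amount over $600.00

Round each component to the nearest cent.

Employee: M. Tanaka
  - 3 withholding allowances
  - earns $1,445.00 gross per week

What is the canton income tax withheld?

Canton Income Tax: taxable = $1,445.00 − 3×$92.00 = $1,169.00
  $58.20 + 20.13% × ($1,169.00 − $600.00) = $58.20 + 20.13% × $569.00 = $172.74

$172.74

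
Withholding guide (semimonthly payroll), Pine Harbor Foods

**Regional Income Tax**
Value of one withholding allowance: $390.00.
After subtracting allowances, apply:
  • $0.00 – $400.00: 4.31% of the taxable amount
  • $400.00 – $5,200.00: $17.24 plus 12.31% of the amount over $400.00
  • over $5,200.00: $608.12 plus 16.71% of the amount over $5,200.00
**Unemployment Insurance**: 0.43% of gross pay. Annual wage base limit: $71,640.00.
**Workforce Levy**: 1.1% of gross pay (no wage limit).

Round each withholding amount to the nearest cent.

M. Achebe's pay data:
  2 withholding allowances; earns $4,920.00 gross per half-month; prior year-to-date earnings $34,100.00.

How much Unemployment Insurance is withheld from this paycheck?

Unemployment Insurance: 0.43% × $4,920.00 = $21.16

$21.16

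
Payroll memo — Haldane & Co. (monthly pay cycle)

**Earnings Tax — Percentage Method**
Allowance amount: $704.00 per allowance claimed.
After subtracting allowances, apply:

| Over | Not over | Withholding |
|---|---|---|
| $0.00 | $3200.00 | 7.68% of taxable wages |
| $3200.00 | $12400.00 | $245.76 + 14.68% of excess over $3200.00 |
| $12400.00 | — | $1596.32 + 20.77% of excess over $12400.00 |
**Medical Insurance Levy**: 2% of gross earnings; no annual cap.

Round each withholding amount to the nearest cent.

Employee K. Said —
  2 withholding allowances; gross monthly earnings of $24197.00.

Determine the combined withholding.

$4238.06

Earnings Tax: taxable = $24197.00 − 2×$704.00 = $22789.00
  $1596.32 + 20.77% × ($22789.00 − $12400.00) = $1596.32 + 20.77% × $10389.00 = $3754.12
Medical Insurance Levy: 2% × $24197.00 = $483.94
Total: $3754.12 + $483.94 = $4238.06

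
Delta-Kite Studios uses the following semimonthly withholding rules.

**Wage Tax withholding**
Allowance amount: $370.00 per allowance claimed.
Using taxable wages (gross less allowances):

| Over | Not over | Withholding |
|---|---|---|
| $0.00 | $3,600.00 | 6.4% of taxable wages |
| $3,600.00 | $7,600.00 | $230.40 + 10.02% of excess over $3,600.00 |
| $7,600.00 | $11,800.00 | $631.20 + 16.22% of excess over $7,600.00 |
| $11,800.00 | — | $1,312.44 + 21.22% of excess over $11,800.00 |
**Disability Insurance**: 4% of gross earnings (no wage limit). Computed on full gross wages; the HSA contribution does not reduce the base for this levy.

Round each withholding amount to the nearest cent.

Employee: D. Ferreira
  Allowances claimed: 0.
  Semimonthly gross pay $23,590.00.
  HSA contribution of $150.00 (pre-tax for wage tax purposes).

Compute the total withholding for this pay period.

Wage Tax: taxable = $23,590.00 − $150.00 = $23,440.00
  $1,312.44 + 21.22% × ($23,440.00 − $11,800.00) = $1,312.44 + 21.22% × $11,640.00 = $3,782.45
Disability Insurance: 4% × $23,590.00 = $943.60
Total: $3,782.45 + $943.60 = $4,726.05

$4,726.05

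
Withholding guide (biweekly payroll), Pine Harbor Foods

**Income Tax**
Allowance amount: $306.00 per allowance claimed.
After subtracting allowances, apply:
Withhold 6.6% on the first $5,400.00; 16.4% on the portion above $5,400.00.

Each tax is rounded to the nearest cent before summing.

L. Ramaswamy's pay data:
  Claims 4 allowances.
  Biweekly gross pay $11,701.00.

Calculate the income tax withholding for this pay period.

Income Tax: taxable = $11,701.00 − 4×$306.00 = $10,477.00
  $356.40 + 16.4% × ($10,477.00 − $5,400.00) = $356.40 + 16.4% × $5,077.00 = $1,189.03

$1,189.03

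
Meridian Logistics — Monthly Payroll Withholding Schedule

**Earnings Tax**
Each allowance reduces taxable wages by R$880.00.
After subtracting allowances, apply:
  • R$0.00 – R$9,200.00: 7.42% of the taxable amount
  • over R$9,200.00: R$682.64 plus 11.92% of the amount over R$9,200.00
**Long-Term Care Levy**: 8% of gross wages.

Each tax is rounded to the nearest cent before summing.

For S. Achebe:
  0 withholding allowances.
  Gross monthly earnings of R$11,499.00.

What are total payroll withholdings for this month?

R$1,876.60

Earnings Tax: taxable = R$11,499.00
  R$682.64 + 11.92% × (R$11,499.00 − R$9,200.00) = R$682.64 + 11.92% × R$2,299.00 = R$956.68
Long-Term Care Levy: 8% × R$11,499.00 = R$919.92
Total: R$956.68 + R$919.92 = R$1,876.60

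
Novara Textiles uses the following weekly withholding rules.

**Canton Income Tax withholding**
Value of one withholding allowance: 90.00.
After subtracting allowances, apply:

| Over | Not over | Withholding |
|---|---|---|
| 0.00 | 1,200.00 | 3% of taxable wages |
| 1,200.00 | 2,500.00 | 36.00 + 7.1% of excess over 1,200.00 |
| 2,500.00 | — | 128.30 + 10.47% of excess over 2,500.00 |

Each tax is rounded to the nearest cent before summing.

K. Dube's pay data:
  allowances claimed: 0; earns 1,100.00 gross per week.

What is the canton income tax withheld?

Canton Income Tax: taxable = 1,100.00
  3% × 1,100.00 = 33.00

33.00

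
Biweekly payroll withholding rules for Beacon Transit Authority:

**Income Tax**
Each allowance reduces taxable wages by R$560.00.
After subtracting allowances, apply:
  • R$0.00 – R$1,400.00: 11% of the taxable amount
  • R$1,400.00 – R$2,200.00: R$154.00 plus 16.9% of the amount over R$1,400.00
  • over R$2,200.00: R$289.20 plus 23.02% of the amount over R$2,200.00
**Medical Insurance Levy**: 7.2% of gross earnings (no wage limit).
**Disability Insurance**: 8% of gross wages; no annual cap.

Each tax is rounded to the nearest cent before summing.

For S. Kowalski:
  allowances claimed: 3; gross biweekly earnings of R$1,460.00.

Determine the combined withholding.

R$221.92

Income Tax: taxable = R$1,460.00 − 3×R$560.00 = R$-220.00
  Taxable ≤ 0 → R$0.00
Medical Insurance Levy: 7.2% × R$1,460.00 = R$105.12
Disability Insurance: 8% × R$1,460.00 = R$116.80
Total: R$0.00 + R$105.12 + R$116.80 = R$221.92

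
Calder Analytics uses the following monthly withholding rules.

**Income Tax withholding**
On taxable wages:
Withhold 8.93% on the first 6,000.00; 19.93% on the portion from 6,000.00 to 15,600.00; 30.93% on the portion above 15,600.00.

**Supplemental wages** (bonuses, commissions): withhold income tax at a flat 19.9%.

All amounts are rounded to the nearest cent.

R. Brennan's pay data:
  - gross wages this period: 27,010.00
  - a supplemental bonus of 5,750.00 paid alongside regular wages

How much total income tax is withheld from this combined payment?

7,122.44

Income Tax: taxable = 27,010.00
  2,449.08 + 30.93% × (27,010.00 − 15,600.00) = 2,449.08 + 30.93% × 11,410.00 = 5,978.19
Supplemental (19.9% flat on bonus): 19.9% × 5,750.00 = 1,144.25
Total income tax: 5,978.19 + 1,144.25 = 7,122.44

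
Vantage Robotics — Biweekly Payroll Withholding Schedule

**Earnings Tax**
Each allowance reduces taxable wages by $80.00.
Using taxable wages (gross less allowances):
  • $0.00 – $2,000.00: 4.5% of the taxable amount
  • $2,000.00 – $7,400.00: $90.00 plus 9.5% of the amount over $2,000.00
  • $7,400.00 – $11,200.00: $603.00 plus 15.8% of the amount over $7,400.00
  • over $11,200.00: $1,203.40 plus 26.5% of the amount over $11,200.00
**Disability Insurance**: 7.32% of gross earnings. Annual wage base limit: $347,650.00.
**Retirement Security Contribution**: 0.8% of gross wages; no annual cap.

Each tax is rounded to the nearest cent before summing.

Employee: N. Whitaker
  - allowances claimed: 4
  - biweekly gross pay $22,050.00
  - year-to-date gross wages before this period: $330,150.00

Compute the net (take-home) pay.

$16,598.75

Earnings Tax: taxable = $22,050.00 − 4×$80.00 = $21,730.00
  $1,203.40 + 26.5% × ($21,730.00 − $11,200.00) = $1,203.40 + 26.5% × $10,530.00 = $3,993.85
Disability Insurance: cap $347,650.00 − YTD $330,150.00 = $17,500.00 subject; 7.32% × $17,500.00 = $1,281.00
Retirement Security Contribution: 0.8% × $22,050.00 = $176.40
Total withheld: $3,993.85 + $1,281.00 + $176.40 = $5,451.25
Net pay: $22,050.00 − $5,451.25 = $16,598.75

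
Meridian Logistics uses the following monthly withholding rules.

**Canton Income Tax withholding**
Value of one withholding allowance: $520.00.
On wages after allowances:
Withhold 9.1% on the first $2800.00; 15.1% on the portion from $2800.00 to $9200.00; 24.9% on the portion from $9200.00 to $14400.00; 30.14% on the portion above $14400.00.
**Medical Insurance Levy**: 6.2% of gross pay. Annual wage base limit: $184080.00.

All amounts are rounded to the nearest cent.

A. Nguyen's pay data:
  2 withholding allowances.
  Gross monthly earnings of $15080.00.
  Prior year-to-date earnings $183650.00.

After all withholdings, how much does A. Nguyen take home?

Canton Income Tax: taxable = $15080.00 − 2×$520.00 = $14040.00
  $1221.20 + 24.9% × ($14040.00 − $9200.00) = $1221.20 + 24.9% × $4840.00 = $2426.36
Medical Insurance Levy: cap $184080.00 − YTD $183650.00 = $430.00 subject; 6.2% × $430.00 = $26.66
Total withheld: $2426.36 + $26.66 = $2453.02
Net pay: $15080.00 − $2453.02 = $12626.98

$12626.98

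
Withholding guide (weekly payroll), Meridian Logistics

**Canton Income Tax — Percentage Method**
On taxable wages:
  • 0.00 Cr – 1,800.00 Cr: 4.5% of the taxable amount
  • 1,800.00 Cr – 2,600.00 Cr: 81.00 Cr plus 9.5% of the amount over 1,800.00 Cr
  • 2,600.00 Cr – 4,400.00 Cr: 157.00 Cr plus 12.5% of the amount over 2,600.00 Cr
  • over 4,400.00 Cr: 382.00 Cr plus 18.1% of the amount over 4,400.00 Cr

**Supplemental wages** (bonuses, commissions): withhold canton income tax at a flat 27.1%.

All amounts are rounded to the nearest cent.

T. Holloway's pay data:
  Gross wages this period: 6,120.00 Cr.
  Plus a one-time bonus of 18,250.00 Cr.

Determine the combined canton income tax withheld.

Canton Income Tax: taxable = 6,120.00 Cr
  382.00 Cr + 18.1% × (6,120.00 Cr − 4,400.00 Cr) = 382.00 Cr + 18.1% × 1,720.00 Cr = 693.32 Cr
Supplemental (27.1% flat on bonus): 27.1% × 18,250.00 Cr = 4,945.75 Cr
Total canton income tax: 693.32 Cr + 4,945.75 Cr = 5,639.07 Cr

5,639.07 Cr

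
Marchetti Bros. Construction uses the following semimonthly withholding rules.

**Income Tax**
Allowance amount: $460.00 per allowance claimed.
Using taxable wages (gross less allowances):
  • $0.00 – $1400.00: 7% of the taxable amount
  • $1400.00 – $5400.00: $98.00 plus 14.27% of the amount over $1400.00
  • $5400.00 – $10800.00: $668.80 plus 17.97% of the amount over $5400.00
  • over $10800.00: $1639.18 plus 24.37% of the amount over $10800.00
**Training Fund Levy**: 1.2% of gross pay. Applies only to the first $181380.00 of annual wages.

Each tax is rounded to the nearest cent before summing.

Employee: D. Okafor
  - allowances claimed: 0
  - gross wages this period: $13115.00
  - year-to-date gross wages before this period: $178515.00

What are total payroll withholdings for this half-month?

$2237.73

Income Tax: taxable = $13115.00
  $1639.18 + 24.37% × ($13115.00 − $10800.00) = $1639.18 + 24.37% × $2315.00 = $2203.35
Training Fund Levy: cap $181380.00 − YTD $178515.00 = $2865.00 subject; 1.2% × $2865.00 = $34.38
Total: $2203.35 + $34.38 = $2237.73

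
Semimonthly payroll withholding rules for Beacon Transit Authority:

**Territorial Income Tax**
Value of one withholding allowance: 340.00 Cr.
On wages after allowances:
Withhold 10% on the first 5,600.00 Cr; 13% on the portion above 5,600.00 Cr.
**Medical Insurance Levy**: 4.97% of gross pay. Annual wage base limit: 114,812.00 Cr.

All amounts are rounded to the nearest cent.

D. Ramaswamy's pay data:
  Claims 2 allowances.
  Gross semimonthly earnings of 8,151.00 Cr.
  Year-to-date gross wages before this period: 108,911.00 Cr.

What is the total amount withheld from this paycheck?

Territorial Income Tax: taxable = 8,151.00 Cr − 2×340.00 Cr = 7,471.00 Cr
  560.00 Cr + 13% × (7,471.00 Cr − 5,600.00 Cr) = 560.00 Cr + 13% × 1,871.00 Cr = 803.23 Cr
Medical Insurance Levy: cap 114,812.00 Cr − YTD 108,911.00 Cr = 5,901.00 Cr subject; 4.97% × 5,901.00 Cr = 293.28 Cr
Total: 803.23 Cr + 293.28 Cr = 1,096.51 Cr

1,096.51 Cr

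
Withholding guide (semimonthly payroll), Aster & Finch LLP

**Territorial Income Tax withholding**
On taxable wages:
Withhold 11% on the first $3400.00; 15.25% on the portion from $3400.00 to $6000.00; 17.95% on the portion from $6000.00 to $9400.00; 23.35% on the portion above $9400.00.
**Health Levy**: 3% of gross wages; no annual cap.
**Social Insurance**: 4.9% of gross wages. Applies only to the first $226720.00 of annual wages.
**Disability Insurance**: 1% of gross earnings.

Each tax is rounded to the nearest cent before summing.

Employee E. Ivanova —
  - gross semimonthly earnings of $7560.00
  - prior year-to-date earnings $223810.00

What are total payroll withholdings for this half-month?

$1495.51

Territorial Income Tax: taxable = $7560.00
  $770.50 + 17.95% × ($7560.00 − $6000.00) = $770.50 + 17.95% × $1560.00 = $1050.52
Health Levy: 3% × $7560.00 = $226.80
Social Insurance: cap $226720.00 − YTD $223810.00 = $2910.00 subject; 4.9% × $2910.00 = $142.59
Disability Insurance: 1% × $7560.00 = $75.60
Total: $1050.52 + $226.80 + $142.59 + $75.60 = $1495.51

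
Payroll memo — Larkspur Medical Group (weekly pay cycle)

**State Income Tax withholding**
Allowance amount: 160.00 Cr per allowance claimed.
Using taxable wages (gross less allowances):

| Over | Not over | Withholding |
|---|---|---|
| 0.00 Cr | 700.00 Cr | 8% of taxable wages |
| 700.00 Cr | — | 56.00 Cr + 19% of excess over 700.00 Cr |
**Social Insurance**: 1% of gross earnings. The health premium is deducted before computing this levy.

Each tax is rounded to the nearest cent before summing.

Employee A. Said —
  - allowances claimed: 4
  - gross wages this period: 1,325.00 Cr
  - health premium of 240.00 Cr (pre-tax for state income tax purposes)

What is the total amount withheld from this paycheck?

46.45 Cr

State Income Tax: taxable = 1,325.00 Cr − 240.00 Cr − 4×160.00 Cr = 445.00 Cr
  8% × 445.00 Cr = 35.60 Cr
Social Insurance: 1% × 1,085.00 Cr = 10.85 Cr
Total: 35.60 Cr + 10.85 Cr = 46.45 Cr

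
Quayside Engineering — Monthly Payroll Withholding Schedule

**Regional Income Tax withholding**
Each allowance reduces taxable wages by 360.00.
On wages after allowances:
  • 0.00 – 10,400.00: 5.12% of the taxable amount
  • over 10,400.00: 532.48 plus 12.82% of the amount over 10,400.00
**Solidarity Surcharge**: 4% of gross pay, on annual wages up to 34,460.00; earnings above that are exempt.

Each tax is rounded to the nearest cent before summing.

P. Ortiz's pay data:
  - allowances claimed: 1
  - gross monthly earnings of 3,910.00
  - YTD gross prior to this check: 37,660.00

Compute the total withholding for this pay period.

181.76

Regional Income Tax: taxable = 3,910.00 − 1×360.00 = 3,550.00
  5.12% × 3,550.00 = 181.76
Solidarity Surcharge: YTD 37,660.00 ≥ cap 34,460.00 → 0.00
Total: 181.76 + 0.00 = 181.76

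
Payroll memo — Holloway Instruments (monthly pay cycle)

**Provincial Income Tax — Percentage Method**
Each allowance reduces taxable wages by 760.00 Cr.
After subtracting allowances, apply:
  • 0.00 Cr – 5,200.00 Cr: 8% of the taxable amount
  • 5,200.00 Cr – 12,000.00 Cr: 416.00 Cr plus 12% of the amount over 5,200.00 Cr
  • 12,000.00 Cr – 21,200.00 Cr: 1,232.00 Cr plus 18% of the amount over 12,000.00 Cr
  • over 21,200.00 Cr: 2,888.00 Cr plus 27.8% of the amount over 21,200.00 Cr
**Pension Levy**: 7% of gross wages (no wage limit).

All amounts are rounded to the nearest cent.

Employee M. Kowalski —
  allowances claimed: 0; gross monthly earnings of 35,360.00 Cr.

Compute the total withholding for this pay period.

9,299.68 Cr

Provincial Income Tax: taxable = 35,360.00 Cr
  2,888.00 Cr + 27.8% × (35,360.00 Cr − 21,200.00 Cr) = 2,888.00 Cr + 27.8% × 14,160.00 Cr = 6,824.48 Cr
Pension Levy: 7% × 35,360.00 Cr = 2,475.20 Cr
Total: 6,824.48 Cr + 2,475.20 Cr = 9,299.68 Cr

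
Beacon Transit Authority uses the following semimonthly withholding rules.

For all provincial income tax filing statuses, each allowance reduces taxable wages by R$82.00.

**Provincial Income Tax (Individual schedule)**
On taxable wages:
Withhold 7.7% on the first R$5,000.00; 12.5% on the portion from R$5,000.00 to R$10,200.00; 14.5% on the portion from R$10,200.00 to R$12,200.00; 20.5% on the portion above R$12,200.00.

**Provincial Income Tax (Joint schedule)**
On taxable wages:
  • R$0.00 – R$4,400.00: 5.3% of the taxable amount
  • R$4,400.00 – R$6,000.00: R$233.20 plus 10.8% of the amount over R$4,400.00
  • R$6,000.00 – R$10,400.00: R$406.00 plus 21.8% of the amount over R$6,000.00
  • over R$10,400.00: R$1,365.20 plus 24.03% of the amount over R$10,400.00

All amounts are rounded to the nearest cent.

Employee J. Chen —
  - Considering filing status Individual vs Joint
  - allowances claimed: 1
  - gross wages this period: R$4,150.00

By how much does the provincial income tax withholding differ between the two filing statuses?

Provincial Income Tax (Individual): taxable = R$4,150.00 − 1×R$82.00 = R$4,068.00
  7.7% × R$4,068.00 = R$313.24
Provincial Income Tax (Joint): taxable = R$4,150.00 − 1×R$82.00 = R$4,068.00
  5.3% × R$4,068.00 = R$215.60
Difference: |R$313.24 − R$215.60| = R$97.64 (higher under Individual)

R$97.64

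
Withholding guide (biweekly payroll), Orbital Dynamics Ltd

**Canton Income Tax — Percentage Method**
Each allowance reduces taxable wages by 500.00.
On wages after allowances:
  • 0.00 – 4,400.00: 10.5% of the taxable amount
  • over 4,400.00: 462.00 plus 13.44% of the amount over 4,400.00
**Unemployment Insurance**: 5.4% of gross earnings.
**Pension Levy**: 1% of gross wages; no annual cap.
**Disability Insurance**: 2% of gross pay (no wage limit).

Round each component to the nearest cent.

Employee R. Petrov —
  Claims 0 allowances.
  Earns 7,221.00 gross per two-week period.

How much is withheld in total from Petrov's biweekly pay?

Canton Income Tax: taxable = 7,221.00
  462.00 + 13.44% × (7,221.00 − 4,400.00) = 462.00 + 13.44% × 2,821.00 = 841.14
Unemployment Insurance: 5.4% × 7,221.00 = 389.93
Pension Levy: 1% × 7,221.00 = 72.21
Disability Insurance: 2% × 7,221.00 = 144.42
Total: 841.14 + 389.93 + 72.21 + 144.42 = 1,447.70

1,447.70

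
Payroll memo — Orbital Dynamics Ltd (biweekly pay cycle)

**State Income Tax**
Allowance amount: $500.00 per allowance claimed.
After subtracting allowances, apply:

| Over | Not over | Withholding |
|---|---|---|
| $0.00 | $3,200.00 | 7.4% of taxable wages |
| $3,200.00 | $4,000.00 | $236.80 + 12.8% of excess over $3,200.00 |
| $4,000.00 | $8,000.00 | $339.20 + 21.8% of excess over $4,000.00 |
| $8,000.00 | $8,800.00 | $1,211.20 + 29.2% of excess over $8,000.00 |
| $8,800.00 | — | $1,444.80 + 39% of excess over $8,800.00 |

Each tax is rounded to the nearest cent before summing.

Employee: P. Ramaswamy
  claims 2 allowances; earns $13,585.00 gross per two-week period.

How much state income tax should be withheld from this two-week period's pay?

$2,920.95

State Income Tax: taxable = $13,585.00 − 2×$500.00 = $12,585.00
  $1,444.80 + 39% × ($12,585.00 − $8,800.00) = $1,444.80 + 39% × $3,785.00 = $2,920.95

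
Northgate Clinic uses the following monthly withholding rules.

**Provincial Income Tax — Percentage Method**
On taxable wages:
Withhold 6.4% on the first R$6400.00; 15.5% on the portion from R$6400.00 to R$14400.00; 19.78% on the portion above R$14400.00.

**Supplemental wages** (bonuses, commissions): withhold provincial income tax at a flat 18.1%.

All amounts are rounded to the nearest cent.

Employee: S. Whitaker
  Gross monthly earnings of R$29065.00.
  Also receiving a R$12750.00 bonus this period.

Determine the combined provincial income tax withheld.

Provincial Income Tax: taxable = R$29065.00
  R$1649.60 + 19.78% × (R$29065.00 − R$14400.00) = R$1649.60 + 19.78% × R$14665.00 = R$4550.34
Supplemental (18.1% flat on bonus): 18.1% × R$12750.00 = R$2307.75
Total provincial income tax: R$4550.34 + R$2307.75 = R$6858.09

R$6858.09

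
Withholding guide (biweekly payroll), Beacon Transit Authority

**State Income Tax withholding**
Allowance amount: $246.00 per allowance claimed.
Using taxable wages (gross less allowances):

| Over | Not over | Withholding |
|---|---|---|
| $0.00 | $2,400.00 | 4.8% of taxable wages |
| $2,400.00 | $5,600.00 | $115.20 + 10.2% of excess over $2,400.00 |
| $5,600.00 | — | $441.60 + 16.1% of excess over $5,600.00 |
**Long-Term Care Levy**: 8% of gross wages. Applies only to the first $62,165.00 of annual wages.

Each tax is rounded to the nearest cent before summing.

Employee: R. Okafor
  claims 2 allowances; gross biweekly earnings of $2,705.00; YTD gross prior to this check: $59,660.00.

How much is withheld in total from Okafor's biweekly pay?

$306.62

State Income Tax: taxable = $2,705.00 − 2×$246.00 = $2,213.00
  4.8% × $2,213.00 = $106.22
Long-Term Care Levy: cap $62,165.00 − YTD $59,660.00 = $2,505.00 subject; 8% × $2,505.00 = $200.40
Total: $106.22 + $200.40 = $306.62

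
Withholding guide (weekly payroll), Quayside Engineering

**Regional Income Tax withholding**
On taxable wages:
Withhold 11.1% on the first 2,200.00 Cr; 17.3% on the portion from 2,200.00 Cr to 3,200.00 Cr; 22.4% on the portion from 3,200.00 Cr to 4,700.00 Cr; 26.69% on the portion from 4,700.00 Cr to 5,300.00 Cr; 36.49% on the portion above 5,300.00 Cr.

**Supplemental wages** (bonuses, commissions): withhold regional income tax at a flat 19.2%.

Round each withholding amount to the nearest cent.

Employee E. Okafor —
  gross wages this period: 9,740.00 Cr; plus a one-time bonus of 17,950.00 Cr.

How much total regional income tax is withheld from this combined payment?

Regional Income Tax: taxable = 9,740.00 Cr
  913.34 Cr + 36.49% × (9,740.00 Cr − 5,300.00 Cr) = 913.34 Cr + 36.49% × 4,440.00 Cr = 2,533.50 Cr
Supplemental (19.2% flat on bonus): 19.2% × 17,950.00 Cr = 3,446.40 Cr
Total regional income tax: 2,533.50 Cr + 3,446.40 Cr = 5,979.90 Cr

5,979.90 Cr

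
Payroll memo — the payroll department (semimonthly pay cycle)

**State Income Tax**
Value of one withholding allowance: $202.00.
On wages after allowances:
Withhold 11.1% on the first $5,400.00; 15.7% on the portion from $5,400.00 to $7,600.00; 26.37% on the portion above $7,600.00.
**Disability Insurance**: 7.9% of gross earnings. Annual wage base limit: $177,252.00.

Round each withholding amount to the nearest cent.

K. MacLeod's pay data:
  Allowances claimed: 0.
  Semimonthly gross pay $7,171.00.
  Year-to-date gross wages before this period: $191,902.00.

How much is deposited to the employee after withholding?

State Income Tax: taxable = $7,171.00
  $599.40 + 15.7% × ($7,171.00 − $5,400.00) = $599.40 + 15.7% × $1,771.00 = $877.45
Disability Insurance: YTD $191,902.00 ≥ cap $177,252.00 → $0.00
Total withheld: $877.45 + $0.00 = $877.45
Net pay: $7,171.00 − $877.45 = $6,293.55

$6,293.55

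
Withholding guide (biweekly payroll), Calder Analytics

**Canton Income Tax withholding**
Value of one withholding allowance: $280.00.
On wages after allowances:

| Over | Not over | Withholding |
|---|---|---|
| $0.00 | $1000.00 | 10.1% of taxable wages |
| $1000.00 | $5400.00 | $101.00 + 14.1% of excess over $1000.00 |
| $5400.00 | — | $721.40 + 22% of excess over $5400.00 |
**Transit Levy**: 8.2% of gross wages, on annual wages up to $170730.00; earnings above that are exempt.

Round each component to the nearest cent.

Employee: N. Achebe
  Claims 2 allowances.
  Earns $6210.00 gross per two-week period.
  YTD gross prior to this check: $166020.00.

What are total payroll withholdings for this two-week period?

Canton Income Tax: taxable = $6210.00 − 2×$280.00 = $5650.00
  $721.40 + 22% × ($5650.00 − $5400.00) = $721.40 + 22% × $250.00 = $776.40
Transit Levy: cap $170730.00 − YTD $166020.00 = $4710.00 subject; 8.2% × $4710.00 = $386.22
Total: $776.40 + $386.22 = $1162.62

$1162.62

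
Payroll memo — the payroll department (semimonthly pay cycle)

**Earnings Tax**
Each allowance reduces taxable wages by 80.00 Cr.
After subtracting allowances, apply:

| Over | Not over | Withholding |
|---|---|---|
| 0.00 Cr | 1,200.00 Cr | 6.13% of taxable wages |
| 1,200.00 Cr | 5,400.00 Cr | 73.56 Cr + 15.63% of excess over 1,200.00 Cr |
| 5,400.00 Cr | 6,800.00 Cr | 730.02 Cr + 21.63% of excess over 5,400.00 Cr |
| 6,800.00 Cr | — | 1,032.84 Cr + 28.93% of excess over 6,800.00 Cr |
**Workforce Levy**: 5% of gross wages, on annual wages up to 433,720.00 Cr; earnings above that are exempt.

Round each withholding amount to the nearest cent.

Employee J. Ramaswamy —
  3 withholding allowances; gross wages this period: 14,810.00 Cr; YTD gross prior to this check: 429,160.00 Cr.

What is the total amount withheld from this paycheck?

3,508.70 Cr

Earnings Tax: taxable = 14,810.00 Cr − 3×80.00 Cr = 14,570.00 Cr
  1,032.84 Cr + 28.93% × (14,570.00 Cr − 6,800.00 Cr) = 1,032.84 Cr + 28.93% × 7,770.00 Cr = 3,280.70 Cr
Workforce Levy: cap 433,720.00 Cr − YTD 429,160.00 Cr = 4,560.00 Cr subject; 5% × 4,560.00 Cr = 228.00 Cr
Total: 3,280.70 Cr + 228.00 Cr = 3,508.70 Cr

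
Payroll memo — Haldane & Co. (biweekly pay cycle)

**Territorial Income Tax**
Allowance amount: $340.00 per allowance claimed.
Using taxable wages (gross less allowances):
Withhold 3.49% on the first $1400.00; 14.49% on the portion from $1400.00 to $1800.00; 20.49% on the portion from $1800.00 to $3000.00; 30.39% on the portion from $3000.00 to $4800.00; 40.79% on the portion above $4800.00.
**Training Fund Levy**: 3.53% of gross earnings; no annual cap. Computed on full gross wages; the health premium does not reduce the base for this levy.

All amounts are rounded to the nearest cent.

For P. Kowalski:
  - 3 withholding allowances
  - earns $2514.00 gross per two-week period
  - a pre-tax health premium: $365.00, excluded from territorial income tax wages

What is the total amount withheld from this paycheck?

$128.14

Territorial Income Tax: taxable = $2514.00 − $365.00 − 3×$340.00 = $1129.00
  3.49% × $1129.00 = $39.40
Training Fund Levy: 3.53% × $2514.00 = $88.74
Total: $39.40 + $88.74 = $128.14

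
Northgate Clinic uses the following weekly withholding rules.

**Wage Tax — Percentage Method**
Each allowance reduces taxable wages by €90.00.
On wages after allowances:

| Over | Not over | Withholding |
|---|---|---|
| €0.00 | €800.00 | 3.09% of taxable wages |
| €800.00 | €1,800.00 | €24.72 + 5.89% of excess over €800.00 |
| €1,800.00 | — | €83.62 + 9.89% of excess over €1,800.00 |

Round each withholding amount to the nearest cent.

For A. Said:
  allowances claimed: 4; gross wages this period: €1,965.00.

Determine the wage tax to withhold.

Wage Tax: taxable = €1,965.00 − 4×€90.00 = €1,605.00
  €24.72 + 5.89% × (€1,605.00 − €800.00) = €24.72 + 5.89% × €805.00 = €72.13

€72.13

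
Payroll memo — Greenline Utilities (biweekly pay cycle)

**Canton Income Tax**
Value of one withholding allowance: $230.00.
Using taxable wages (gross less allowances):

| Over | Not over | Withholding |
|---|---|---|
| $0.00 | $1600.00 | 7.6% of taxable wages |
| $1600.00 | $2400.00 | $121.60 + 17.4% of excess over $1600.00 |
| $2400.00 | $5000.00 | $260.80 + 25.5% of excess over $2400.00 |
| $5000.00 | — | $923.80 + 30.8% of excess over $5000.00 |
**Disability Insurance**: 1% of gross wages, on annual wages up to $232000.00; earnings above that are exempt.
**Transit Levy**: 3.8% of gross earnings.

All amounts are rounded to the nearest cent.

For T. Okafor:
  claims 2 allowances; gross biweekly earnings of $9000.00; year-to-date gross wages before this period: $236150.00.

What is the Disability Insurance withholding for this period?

Disability Insurance: YTD $236150.00 ≥ cap $232000.00 → $0.00

$0.00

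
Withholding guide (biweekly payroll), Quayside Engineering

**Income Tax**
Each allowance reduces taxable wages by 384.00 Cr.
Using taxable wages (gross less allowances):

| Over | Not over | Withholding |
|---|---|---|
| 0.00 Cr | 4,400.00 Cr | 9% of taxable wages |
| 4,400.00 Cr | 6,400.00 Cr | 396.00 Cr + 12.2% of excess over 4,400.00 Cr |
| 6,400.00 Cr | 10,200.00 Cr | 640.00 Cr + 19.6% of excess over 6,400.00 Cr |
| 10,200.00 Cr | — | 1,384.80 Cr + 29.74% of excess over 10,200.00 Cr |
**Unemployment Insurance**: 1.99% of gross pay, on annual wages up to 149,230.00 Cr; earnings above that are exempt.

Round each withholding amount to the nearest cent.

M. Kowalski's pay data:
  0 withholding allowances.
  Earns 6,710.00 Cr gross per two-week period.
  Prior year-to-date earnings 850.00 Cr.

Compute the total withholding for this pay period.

Income Tax: taxable = 6,710.00 Cr
  640.00 Cr + 19.6% × (6,710.00 Cr − 6,400.00 Cr) = 640.00 Cr + 19.6% × 310.00 Cr = 700.76 Cr
Unemployment Insurance: 1.99% × 6,710.00 Cr = 133.53 Cr
Total: 700.76 Cr + 133.53 Cr = 834.29 Cr

834.29 Cr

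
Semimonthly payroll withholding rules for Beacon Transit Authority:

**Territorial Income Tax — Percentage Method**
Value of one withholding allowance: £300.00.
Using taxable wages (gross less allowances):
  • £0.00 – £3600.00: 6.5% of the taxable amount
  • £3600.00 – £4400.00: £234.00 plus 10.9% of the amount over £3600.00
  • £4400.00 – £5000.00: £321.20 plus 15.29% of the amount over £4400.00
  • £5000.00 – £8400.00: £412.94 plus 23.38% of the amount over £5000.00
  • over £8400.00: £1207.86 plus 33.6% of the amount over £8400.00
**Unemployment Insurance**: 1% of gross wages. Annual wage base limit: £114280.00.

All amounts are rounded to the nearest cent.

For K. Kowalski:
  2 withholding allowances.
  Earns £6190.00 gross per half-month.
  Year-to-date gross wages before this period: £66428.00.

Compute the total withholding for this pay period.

£612.78

Territorial Income Tax: taxable = £6190.00 − 2×£300.00 = £5590.00
  £412.94 + 23.38% × (£5590.00 − £5000.00) = £412.94 + 23.38% × £590.00 = £550.88
Unemployment Insurance: 1% × £6190.00 = £61.90
Total: £550.88 + £61.90 = £612.78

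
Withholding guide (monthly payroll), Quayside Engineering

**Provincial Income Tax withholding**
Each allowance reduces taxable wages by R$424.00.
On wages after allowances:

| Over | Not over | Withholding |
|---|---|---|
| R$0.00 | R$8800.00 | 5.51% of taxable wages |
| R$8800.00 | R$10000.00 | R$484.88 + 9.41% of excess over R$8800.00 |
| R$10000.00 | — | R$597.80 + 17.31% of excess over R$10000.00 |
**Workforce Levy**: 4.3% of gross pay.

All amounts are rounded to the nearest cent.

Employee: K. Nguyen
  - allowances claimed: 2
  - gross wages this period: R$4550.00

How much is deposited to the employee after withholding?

Provincial Income Tax: taxable = R$4550.00 − 2×R$424.00 = R$3702.00
  5.51% × R$3702.00 = R$203.98
Workforce Levy: 4.3% × R$4550.00 = R$195.65
Total withheld: R$203.98 + R$195.65 = R$399.63
Net pay: R$4550.00 − R$399.63 = R$4150.37

R$4150.37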